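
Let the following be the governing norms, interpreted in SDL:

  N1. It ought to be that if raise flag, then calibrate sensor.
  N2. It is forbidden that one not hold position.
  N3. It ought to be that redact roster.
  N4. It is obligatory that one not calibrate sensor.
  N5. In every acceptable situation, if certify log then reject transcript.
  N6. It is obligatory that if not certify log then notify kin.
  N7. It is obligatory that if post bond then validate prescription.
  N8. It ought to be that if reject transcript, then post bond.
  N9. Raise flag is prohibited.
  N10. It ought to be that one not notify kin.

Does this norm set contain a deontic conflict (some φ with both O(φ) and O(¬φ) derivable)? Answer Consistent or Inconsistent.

Premise 1 is O(raise_flag → calibrate_sensor), but O(raise_flag) is not derivable from the premises, so it does not yield O(calibrate_sensor).
So O(calibrate_sensor) is not derivable, and the apparent clash with O(¬calibrate_sensor) does not arise.
A world satisfying every obligation exists (e.g. calibrate_sensor=false, certify_log=true, hold_position=true, notify_kin=false, post_bond=true, raise_flag=false, redact_roster=true, reject_transcript=true, validate_prescription=true); no atom is both obligatory and forbidden, so the set is consistent.

Consistent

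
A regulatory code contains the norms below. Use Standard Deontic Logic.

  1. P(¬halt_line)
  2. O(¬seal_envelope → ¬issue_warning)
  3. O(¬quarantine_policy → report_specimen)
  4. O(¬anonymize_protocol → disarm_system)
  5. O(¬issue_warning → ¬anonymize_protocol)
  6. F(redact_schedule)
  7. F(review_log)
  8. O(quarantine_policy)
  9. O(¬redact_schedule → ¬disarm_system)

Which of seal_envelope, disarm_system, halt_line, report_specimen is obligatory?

seal_envelope

F(redact_schedule) at premise 6 means O(¬redact_schedule).
From O(¬redact_schedule) and premise 9, O(¬redact_schedule → ¬disarm_system), we obtain O(¬disarm_system).
Premise 4 is O(¬anonymize_protocol → disarm_system); contrapositively O(¬disarm_system → anonymize_protocol). Since O(¬disarm_system) holds, K gives O(anonymize_protocol).
Premise 5, O(¬issue_warning → ¬anonymize_protocol), contraposes to O(anonymize_protocol → issue_warning); with O(anonymize_protocol) we get O(issue_warning).
Premise 2, O(¬seal_envelope → ¬issue_warning), contraposes to O(issue_warning → seal_envelope); with O(issue_warning) we get O(seal_envelope).
So O(seal_envelope) holds — seal_envelope is obligatory. None of the other listed options is made obligatory by any chain of premises.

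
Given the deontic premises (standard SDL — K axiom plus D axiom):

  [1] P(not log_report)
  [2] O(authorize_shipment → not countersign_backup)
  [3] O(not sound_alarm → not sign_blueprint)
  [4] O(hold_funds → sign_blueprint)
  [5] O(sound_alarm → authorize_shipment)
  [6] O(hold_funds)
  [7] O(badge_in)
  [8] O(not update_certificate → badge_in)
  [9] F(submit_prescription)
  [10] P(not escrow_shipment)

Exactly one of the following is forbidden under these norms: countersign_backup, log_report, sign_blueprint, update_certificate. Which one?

countersign_backup

From premise 6 we have O(hold_funds).
From O(hold_funds) and premise 4, O(hold_funds → sign_blueprint), we obtain O(sign_blueprint).
Premise 3 is O(not sound_alarm → not sign_blueprint); contrapositively O(sign_blueprint → sound_alarm). Since O(sign_blueprint) holds, K gives O(sound_alarm).
Premise 5 is O(sound_alarm → authorize_shipment); since O(sound_alarm), deontic closure gives O(authorize_shipment).
From O(authorize_shipment) and premise 2, O(authorize_shipment → not countersign_backup), we obtain O(not countersign_backup).
So O(not countersign_backup) holds, i.e. countersign_backup is forbidden. None of the other listed options is forbidden under the premises.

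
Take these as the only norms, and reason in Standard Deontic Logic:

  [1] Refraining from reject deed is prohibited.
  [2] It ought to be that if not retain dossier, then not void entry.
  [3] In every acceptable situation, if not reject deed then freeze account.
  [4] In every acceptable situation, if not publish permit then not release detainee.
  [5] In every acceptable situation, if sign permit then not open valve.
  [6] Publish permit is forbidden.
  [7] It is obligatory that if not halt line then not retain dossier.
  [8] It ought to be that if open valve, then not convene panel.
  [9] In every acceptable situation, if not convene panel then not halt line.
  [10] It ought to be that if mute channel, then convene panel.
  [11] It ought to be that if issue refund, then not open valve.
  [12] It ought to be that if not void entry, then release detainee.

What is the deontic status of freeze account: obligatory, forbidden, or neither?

Neither

Premise 3 is O(¬reject_deed → freeze_account), but O(¬reject_deed) is not derivable from the premises, so it does not yield O(freeze_account).
No premise or chain of K-axiom applications forces O(freeze_account), and none forces O(¬freeze_account). So freeze_account is neither obligatory nor forbidden under these norms.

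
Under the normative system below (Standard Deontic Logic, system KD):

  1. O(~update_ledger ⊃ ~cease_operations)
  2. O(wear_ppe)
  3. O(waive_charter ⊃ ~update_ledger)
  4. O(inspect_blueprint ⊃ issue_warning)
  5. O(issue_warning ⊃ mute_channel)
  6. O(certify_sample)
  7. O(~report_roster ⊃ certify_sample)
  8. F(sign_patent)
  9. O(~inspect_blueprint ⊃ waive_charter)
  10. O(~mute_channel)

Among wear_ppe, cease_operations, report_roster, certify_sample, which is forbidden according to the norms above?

From premise 10 we have O(~mute_channel).
Premise 5, O(issue_warning ⊃ mute_channel), contraposes to O(~mute_channel ⊃ ~issue_warning); with O(~mute_channel) we get O(~issue_warning).
Premise 4 is O(inspect_blueprint ⊃ issue_warning); contrapositively O(~issue_warning ⊃ ~inspect_blueprint). Since O(~issue_warning) holds, K gives O(~inspect_blueprint).
With premise 9, O(~inspect_blueprint ⊃ waive_charter), the K-axiom yields O(waive_charter).
Applying K to premise 3 (O(waive_charter ⊃ ~update_ledger)) and O(waive_charter) yields O(~update_ledger).
From O(~update_ledger) and premise 1, O(~update_ledger ⊃ ~cease_operations), we obtain O(~cease_operations).
So O(~cease_operations) holds, i.e. cease_operations is forbidden. None of the other listed options is forbidden under the premises.

cease_operations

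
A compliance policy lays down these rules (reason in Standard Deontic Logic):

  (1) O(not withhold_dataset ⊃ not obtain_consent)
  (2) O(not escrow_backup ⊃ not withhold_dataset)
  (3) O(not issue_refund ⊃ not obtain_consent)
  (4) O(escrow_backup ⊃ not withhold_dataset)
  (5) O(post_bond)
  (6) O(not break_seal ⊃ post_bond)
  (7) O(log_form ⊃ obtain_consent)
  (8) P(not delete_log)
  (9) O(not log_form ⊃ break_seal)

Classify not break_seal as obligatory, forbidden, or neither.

Premises 2 and 4 are O(not escrow_backup ⊃ not withhold_dataset) and O(escrow_backup ⊃ not withhold_dataset); every ideal world satisfies not escrow_backup or escrow_backup, so in either case not withhold_dataset holds — hence O(not withhold_dataset).
Applying K to premise 1 (O(not withhold_dataset ⊃ not obtain_consent)) and O(not withhold_dataset) yields O(not obtain_consent).
Premise 7, O(log_form ⊃ obtain_consent), contraposes to O(not obtain_consent ⊃ not log_form); with O(not obtain_consent) we get O(not log_form).
Applying K to premise 9 (O(not log_form ⊃ break_seal)) and O(not log_form) yields O(break_seal).
Premises 3, 5, 6, 8 do not contribute to this derivation.
Thus O(break_seal), which is F(not break_seal): not break_seal is forbidden.

Forbidden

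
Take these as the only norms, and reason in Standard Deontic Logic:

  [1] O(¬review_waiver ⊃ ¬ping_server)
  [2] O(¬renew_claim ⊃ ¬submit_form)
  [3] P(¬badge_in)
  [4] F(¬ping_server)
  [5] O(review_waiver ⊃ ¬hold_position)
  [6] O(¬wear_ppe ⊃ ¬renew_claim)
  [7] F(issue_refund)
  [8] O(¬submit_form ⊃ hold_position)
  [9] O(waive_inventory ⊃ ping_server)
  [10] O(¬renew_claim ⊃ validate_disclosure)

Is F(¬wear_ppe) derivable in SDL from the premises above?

Yes

Premise 4, F(¬ping_server), is equivalent to O(ping_server).
The contrapositive of premise 1 (O(¬review_waiver ⊃ ¬ping_server)) is O(ping_server ⊃ review_waiver), and O(ping_server) is already established, so O(review_waiver).
Premise 5 is O(review_waiver ⊃ ¬hold_position); since O(review_waiver), deontic closure gives O(¬hold_position).
Premise 8, O(¬submit_form ⊃ hold_position), contraposes to O(¬hold_position ⊃ submit_form); with O(¬hold_position) we get O(submit_form).
Premise 2 is O(¬renew_claim ⊃ ¬submit_form); contrapositively O(submit_form ⊃ renew_claim). Since O(submit_form) holds, K gives O(renew_claim).
Premise 6 is O(¬wear_ppe ⊃ ¬renew_claim); contrapositively O(renew_claim ⊃ wear_ppe). Since O(renew_claim) holds, K gives O(wear_ppe).
Premises 3, 7, 9, 10 do not contribute to this derivation.
So O(wear_ppe) holds, i.e. F(¬wear_ppe). The claim follows.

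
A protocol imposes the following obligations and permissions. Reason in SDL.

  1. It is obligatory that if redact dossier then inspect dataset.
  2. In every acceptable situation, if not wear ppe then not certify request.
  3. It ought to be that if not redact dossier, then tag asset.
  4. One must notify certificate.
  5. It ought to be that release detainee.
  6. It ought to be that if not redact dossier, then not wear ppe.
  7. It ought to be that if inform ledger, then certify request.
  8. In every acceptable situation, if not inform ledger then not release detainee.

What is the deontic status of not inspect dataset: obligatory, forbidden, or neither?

Premise 5 gives O(release_detainee).
Premise 8 is O(¬inform_ledger → ¬release_detainee); contrapositively O(release_detainee → inform_ledger). Since O(release_detainee) holds, K gives O(inform_ledger).
Applying K to premise 7 (O(inform_ledger → certify_request)) and O(inform_ledger) yields O(certify_request).
The contrapositive of premise 2 (O(¬wear_ppe → ¬certify_request)) is O(certify_request → wear_ppe), and O(certify_request) is already established, so O(wear_ppe).
Premise 6, O(¬redact_dossier → ¬wear_ppe), contraposes to O(wear_ppe → redact_dossier); with O(wear_ppe) we get O(redact_dossier).
With premise 1, O(redact_dossier → inspect_dataset), the K-axiom yields O(inspect_dataset).
Premises 3, 4 do not contribute to this derivation.
Thus O(inspect_dataset), which is F(¬inspect_dataset): ¬inspect_dataset is forbidden.

Forbidden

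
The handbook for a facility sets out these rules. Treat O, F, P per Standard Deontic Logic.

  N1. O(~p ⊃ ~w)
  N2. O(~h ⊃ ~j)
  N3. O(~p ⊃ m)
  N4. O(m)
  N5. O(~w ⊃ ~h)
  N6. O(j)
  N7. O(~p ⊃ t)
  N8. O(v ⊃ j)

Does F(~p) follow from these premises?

Yes

From premise 6 we have O(j).
Premise 2, O(~h ⊃ ~j), contraposes to O(j ⊃ h); with O(j) we get O(h).
The contrapositive of premise 5 (O(~w ⊃ ~h)) is O(h ⊃ w), and O(h) is already established, so O(w).
Premise 1, O(~p ⊃ ~w), contraposes to O(w ⊃ p); with O(w) we get O(p).
Premises 3, 4, 7, 8 do not contribute to this derivation.
So O(p) holds, i.e. F(~p). The claim follows.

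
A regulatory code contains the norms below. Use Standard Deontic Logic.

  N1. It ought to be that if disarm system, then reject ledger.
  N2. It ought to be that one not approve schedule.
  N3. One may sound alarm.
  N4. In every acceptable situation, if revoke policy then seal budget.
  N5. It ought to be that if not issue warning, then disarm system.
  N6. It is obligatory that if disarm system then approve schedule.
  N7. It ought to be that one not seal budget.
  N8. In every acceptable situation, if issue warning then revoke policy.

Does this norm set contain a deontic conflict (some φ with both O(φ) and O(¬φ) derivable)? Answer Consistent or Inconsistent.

Inconsistent

From premise 2 we have O(¬approve_schedule).
Premise 6, O(disarm_system → approve_schedule), contraposes to O(¬approve_schedule → ¬disarm_system); with O(¬approve_schedule) we get O(¬disarm_system).
Premise 5, O(¬issue_warning → disarm_system), contraposes to O(¬disarm_system → issue_warning); with O(¬disarm_system) we get O(issue_warning).
From O(issue_warning) and premise 8, O(issue_warning → revoke_policy), we obtain O(revoke_policy).
Premise 4 is O(revoke_policy → seal_budget); since O(revoke_policy), deontic closure gives O(seal_budget).
Yet premise 7 states O(¬seal_budget).
We now have both O(seal_budget) and O(¬seal_budget) — seal_budget is simultaneously obligatory and forbidden, violating the D-axiom.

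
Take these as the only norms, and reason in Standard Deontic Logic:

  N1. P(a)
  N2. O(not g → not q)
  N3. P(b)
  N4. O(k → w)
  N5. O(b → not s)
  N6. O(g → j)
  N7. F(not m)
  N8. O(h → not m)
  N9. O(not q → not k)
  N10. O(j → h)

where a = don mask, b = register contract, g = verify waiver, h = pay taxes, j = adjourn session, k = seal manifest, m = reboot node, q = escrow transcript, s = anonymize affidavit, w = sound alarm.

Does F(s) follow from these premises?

No

Premise 5 is O(b → not s), but O(b) is not derivable from the premises (the permission P(b) asserts only not O(not b), not O(b)), so it does not yield O(not s).
No other premise forces O(not s). An ideal world satisfying every premise can still have s true, so F(s) is not derivable.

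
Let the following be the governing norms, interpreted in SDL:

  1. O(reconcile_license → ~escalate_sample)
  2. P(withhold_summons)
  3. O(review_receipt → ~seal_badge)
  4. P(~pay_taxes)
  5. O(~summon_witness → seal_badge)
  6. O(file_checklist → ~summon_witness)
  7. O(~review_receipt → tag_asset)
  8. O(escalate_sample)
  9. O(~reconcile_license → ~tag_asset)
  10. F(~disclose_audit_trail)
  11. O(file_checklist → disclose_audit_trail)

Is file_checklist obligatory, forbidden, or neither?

Forbidden

From premise 8 we have O(escalate_sample).
Premise 1, O(reconcile_license → ~escalate_sample), contraposes to O(escalate_sample → ~reconcile_license); with O(escalate_sample) we get O(~reconcile_license).
With premise 9, O(~reconcile_license → ~tag_asset), the K-axiom yields O(~tag_asset).
Premise 7 is O(~review_receipt → tag_asset); contrapositively O(~tag_asset → review_receipt). Since O(~tag_asset) holds, K gives O(review_receipt).
With premise 3, O(review_receipt → ~seal_badge), the K-axiom yields O(~seal_badge).
The contrapositive of premise 5 (O(~summon_witness → seal_badge)) is O(~seal_badge → summon_witness), and O(~seal_badge) is already established, so O(summon_witness).
Premise 6 is O(file_checklist → ~summon_witness); contrapositively O(summon_witness → ~file_checklist). Since O(summon_witness) holds, K gives O(~file_checklist).
Premises 2, 4, 10, 11 do not contribute to this derivation.
Thus O(~file_checklist), which is F(file_checklist): file_checklist is forbidden.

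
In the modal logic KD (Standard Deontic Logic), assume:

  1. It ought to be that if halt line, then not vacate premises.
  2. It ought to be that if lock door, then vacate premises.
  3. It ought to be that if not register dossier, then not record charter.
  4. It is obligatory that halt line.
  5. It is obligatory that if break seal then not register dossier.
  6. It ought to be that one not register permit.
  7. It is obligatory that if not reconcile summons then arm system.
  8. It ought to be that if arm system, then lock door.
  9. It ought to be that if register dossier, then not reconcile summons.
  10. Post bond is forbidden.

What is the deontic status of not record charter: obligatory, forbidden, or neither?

Obligatory

Premise 4 states O(halt_line) outright.
From O(halt_line) and premise 1, O(halt_line → ¬vacate_premises), we obtain O(¬vacate_premises).
Premise 2, O(lock_door → vacate_premises), contraposes to O(¬vacate_premises → ¬lock_door); with O(¬vacate_premises) we get O(¬lock_door).
The contrapositive of premise 8 (O(arm_system → lock_door)) is O(¬lock_door → ¬arm_system), and O(¬lock_door) is already established, so O(¬arm_system).
The contrapositive of premise 7 (O(¬reconcile_summons → arm_system)) is O(¬arm_system → reconcile_summons), and O(¬arm_system) is already established, so O(reconcile_summons).
The contrapositive of premise 9 (O(register_dossier → ¬reconcile_summons)) is O(reconcile_summons → ¬register_dossier), and O(reconcile_summons) is already established, so O(¬register_dossier).
Applying K to premise 3 (O(¬register_dossier → ¬record_charter)) and O(¬register_dossier) yields O(¬record_charter).
Premises 5, 6, 10 do not contribute to this derivation.
Hence ¬record_charter is obligatory.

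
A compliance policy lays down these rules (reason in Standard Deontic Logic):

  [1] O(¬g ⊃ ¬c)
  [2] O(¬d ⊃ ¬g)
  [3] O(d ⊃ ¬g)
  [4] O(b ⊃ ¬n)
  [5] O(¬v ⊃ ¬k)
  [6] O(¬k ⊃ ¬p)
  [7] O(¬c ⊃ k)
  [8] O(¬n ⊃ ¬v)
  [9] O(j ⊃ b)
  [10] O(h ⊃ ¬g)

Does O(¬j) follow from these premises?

Premises 2 and 3 cover both cases: O(¬d ⊃ ¬g) and O(d ⊃ ¬g). Since ¬d ∨ d is a tautology, O(¬g) follows.
Premise 1 is O(¬g ⊃ ¬c); since O(¬g), deontic closure gives O(¬c).
With premise 7, O(¬c ⊃ k), the K-axiom yields O(k).
Premise 5 is O(¬v ⊃ ¬k); contrapositively O(k ⊃ v). Since O(k) holds, K gives O(v).
Premise 8 is O(¬n ⊃ ¬v); contrapositively O(v ⊃ n). Since O(v) holds, K gives O(n).
Premise 4, O(b ⊃ ¬n), contraposes to O(n ⊃ ¬b); with O(n) we get O(¬b).
Premise 9 is O(j ⊃ b); contrapositively O(¬b ⊃ ¬j). Since O(¬b) holds, K gives O(¬j).
Premises 6, 10 do not contribute to this derivation.
So O(¬j) follows.

Yes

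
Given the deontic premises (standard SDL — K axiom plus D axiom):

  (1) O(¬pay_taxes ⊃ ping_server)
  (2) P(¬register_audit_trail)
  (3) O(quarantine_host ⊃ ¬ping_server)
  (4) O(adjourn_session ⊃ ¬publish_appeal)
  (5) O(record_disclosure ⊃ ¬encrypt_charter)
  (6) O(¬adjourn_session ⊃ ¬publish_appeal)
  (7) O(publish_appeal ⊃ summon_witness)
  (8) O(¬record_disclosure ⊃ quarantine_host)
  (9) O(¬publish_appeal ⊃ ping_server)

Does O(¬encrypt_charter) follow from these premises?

Yes

Premises 6 and 4 are O(¬adjourn_session ⊃ ¬publish_appeal) and O(adjourn_session ⊃ ¬publish_appeal); every ideal world satisfies ¬adjourn_session or adjourn_session, so in either case ¬publish_appeal holds — hence O(¬publish_appeal).
From O(¬publish_appeal) and premise 9, O(¬publish_appeal ⊃ ping_server), we obtain O(ping_server).
The contrapositive of premise 3 (O(quarantine_host ⊃ ¬ping_server)) is O(ping_server ⊃ ¬quarantine_host), and O(ping_server) is already established, so O(¬quarantine_host).
Premise 8 is O(¬record_disclosure ⊃ quarantine_host); contrapositively O(¬quarantine_host ⊃ record_disclosure). Since O(¬quarantine_host) holds, K gives O(record_disclosure).
Premise 5 is O(record_disclosure ⊃ ¬encrypt_charter); since O(record_disclosure), deontic closure gives O(¬encrypt_charter).
Premises 1, 2, 7 do not contribute to this derivation.
So O(¬encrypt_charter) follows.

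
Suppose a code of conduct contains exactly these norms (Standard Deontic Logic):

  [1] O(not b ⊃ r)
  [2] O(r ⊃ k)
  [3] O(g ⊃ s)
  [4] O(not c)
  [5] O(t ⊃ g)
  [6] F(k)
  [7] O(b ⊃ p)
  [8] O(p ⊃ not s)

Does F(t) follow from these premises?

Premise 6, F(k), is equivalent to O(not k).
Premise 2, O(r ⊃ k), contraposes to O(not k ⊃ not r); with O(not k) we get O(not r).
Premise 1, O(not b ⊃ r), contraposes to O(not r ⊃ b); with O(not r) we get O(b).
From O(b) and premise 7, O(b ⊃ p), we obtain O(p).
Premise 8 is O(p ⊃ not s); since O(p), deontic closure gives O(not s).
The contrapositive of premise 3 (O(g ⊃ s)) is O(not s ⊃ not g), and O(not s) is already established, so O(not g).
The contrapositive of premise 5 (O(t ⊃ g)) is O(not g ⊃ not t), and O(not g) is already established, so O(not t).
Premise 4 does not contribute to this derivation.
So O(not t) holds, i.e. F(t). The claim follows.

Yes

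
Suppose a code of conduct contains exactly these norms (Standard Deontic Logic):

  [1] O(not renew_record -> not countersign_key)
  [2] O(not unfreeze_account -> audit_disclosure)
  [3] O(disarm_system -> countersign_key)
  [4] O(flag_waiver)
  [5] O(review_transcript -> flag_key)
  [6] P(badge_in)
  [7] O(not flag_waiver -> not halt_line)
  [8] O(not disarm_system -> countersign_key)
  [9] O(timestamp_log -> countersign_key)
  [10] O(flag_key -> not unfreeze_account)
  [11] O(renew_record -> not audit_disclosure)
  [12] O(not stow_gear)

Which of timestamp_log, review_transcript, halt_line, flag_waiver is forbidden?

review_transcript

By case analysis on not disarm_system: premise 8 gives O(not disarm_system -> countersign_key) and premise 3 gives O(disarm_system -> countersign_key), so O(countersign_key) either way.
Premise 1, O(not renew_record -> not countersign_key), contraposes to O(countersign_key -> renew_record); with O(countersign_key) we get O(renew_record).
With premise 11, O(renew_record -> not audit_disclosure), the K-axiom yields O(not audit_disclosure).
The contrapositive of premise 2 (O(not unfreeze_account -> audit_disclosure)) is O(not audit_disclosure -> unfreeze_account), and O(not audit_disclosure) is already established, so O(unfreeze_account).
The contrapositive of premise 10 (O(flag_key -> not unfreeze_account)) is O(unfreeze_account -> not flag_key), and O(unfreeze_account) is already established, so O(not flag_key).
Premise 5 is O(review_transcript -> flag_key); contrapositively O(not flag_key -> not review_transcript). Since O(not flag_key) holds, K gives O(not review_transcript).
So O(not review_transcript) holds, i.e. review_transcript is forbidden. None of the other listed options is forbidden under the premises.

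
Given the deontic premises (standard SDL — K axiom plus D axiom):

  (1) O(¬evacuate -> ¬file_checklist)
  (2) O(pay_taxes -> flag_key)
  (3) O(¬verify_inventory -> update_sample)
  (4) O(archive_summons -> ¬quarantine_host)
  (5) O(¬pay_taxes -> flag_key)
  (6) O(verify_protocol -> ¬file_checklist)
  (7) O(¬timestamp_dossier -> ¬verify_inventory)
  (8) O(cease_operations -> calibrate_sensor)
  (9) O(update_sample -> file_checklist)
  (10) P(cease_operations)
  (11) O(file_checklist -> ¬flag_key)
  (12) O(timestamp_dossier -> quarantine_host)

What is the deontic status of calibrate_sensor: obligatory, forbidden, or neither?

Neither

Premise 8 is O(cease_operations -> calibrate_sensor), but O(cease_operations) is not derivable from the premises (the permission P(cease_operations) asserts only ¬O(¬cease_operations), not O(cease_operations)), so it does not yield O(calibrate_sensor).
No premise or chain of K-axiom applications forces O(calibrate_sensor), and none forces O(¬calibrate_sensor). So calibrate_sensor is neither obligatory nor forbidden under these norms.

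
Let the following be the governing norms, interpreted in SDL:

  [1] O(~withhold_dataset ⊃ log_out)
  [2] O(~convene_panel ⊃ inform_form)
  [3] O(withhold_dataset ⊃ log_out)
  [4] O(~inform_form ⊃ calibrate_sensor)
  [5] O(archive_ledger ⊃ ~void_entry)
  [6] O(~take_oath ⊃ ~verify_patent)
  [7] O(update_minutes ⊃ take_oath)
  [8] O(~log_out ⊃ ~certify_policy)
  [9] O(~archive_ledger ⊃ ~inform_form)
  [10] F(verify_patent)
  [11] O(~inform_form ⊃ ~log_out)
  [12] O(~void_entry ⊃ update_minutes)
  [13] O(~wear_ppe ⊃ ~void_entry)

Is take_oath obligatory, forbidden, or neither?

Premises 3 and 1 cover both cases: O(withhold_dataset ⊃ log_out) and O(~withhold_dataset ⊃ log_out). Since withhold_dataset ∨ ~withhold_dataset is a tautology, O(log_out) follows.
The contrapositive of premise 11 (O(~inform_form ⊃ ~log_out)) is O(log_out ⊃ inform_form), and O(log_out) is already established, so O(inform_form).
The contrapositive of premise 9 (O(~archive_ledger ⊃ ~inform_form)) is O(inform_form ⊃ archive_ledger), and O(inform_form) is already established, so O(archive_ledger).
From O(archive_ledger) and premise 5, O(archive_ledger ⊃ ~void_entry), we obtain O(~void_entry).
With premise 12, O(~void_entry ⊃ update_minutes), the K-axiom yields O(update_minutes).
With premise 7, O(update_minutes ⊃ take_oath), the K-axiom yields O(take_oath).
Premises 2, 4, 6, 8, 10, 13 do not contribute to this derivation.
Hence take_oath is obligatory.

Obligatory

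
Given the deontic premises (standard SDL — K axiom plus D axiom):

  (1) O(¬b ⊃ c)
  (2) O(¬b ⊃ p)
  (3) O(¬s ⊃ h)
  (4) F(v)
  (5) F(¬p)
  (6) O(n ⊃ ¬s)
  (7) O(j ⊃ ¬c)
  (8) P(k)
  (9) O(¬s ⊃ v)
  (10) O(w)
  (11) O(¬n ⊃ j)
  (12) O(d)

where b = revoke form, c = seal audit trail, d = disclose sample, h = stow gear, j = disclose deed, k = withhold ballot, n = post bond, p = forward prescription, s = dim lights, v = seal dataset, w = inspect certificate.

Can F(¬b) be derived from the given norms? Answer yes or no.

Yes

Premise 4, F(v), is equivalent to O(¬v).
Premise 9 is O(¬s ⊃ v); contrapositively O(¬v ⊃ s). Since O(¬v) holds, K gives O(s).
Premise 6 is O(n ⊃ ¬s); contrapositively O(s ⊃ ¬n). Since O(s) holds, K gives O(¬n).
Applying K to premise 11 (O(¬n ⊃ j)) and O(¬n) yields O(j).
With premise 7, O(j ⊃ ¬c), the K-axiom yields O(¬c).
Premise 1, O(¬b ⊃ c), contraposes to O(¬c ⊃ b); with O(¬c) we get O(b).
Premises 2, 3, 5, 8, 10, 12 do not contribute to this derivation.
So O(b) holds, i.e. F(¬b). The claim follows.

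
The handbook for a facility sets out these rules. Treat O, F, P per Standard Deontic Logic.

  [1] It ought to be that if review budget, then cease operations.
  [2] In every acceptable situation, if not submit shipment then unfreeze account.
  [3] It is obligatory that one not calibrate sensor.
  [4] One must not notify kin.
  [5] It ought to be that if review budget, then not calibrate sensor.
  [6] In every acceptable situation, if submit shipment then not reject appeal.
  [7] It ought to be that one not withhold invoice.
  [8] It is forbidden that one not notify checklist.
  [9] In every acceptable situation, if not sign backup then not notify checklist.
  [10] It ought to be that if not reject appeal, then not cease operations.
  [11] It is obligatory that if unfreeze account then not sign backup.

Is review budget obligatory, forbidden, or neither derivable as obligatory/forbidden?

Premise 8, F(¬notify_checklist), is equivalent to O(notify_checklist).
Premise 9 is O(¬sign_backup → ¬notify_checklist); contrapositively O(notify_checklist → sign_backup). Since O(notify_checklist) holds, K gives O(sign_backup).
Premise 11 is O(unfreeze_account → ¬sign_backup); contrapositively O(sign_backup → ¬unfreeze_account). Since O(sign_backup) holds, K gives O(¬unfreeze_account).
Premise 2, O(¬submit_shipment → unfreeze_account), contraposes to O(¬unfreeze_account → submit_shipment); with O(¬unfreeze_account) we get O(submit_shipment).
From O(submit_shipment) and premise 6, O(submit_shipment → ¬reject_appeal), we obtain O(¬reject_appeal).
With premise 10, O(¬reject_appeal → ¬cease_operations), the K-axiom yields O(¬cease_operations).
The contrapositive of premise 1 (O(review_budget → cease_operations)) is O(¬cease_operations → ¬review_budget), and O(¬cease_operations) is already established, so O(¬review_budget).
Premises 3, 4, 5, 7 do not contribute to this derivation.
Thus O(¬review_budget), which is F(review_budget): review_budget is forbidden.

Forbidden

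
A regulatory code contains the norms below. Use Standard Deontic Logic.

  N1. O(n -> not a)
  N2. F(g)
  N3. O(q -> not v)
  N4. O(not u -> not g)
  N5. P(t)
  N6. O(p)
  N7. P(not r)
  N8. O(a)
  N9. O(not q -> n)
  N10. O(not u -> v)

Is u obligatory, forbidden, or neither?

Obligatory

From premise 8 we have O(a).
The contrapositive of premise 1 (O(n -> not a)) is O(a -> not n), and O(a) is already established, so O(not n).
Premise 9, O(not q -> n), contraposes to O(not n -> q); with O(not n) we get O(q).
Applying K to premise 3 (O(q -> not v)) and O(q) yields O(not v).
Premise 10 is O(not u -> v); contrapositively O(not v -> u). Since O(not v) holds, K gives O(u).
Premises 2, 4, 5, 6, 7 do not contribute to this derivation.
Hence u is obligatory.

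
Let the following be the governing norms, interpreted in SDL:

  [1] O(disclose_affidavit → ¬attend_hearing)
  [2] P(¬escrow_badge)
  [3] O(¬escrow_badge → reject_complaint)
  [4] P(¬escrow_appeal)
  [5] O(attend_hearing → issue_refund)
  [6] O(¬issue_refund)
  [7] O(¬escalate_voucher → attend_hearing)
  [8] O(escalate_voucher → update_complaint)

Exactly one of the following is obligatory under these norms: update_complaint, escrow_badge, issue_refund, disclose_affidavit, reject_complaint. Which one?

update_complaint

Premise 6 gives O(¬issue_refund).
Premise 5, O(attend_hearing → issue_refund), contraposes to O(¬issue_refund → ¬attend_hearing); with O(¬issue_refund) we get O(¬attend_hearing).
Premise 7, O(¬escalate_voucher → attend_hearing), contraposes to O(¬attend_hearing → escalate_voucher); with O(¬attend_hearing) we get O(escalate_voucher).
With premise 8, O(escalate_voucher → update_complaint), the K-axiom yields O(update_complaint).
So O(update_complaint) holds — update_complaint is obligatory. None of the other listed options is made obligatory by any chain of premises.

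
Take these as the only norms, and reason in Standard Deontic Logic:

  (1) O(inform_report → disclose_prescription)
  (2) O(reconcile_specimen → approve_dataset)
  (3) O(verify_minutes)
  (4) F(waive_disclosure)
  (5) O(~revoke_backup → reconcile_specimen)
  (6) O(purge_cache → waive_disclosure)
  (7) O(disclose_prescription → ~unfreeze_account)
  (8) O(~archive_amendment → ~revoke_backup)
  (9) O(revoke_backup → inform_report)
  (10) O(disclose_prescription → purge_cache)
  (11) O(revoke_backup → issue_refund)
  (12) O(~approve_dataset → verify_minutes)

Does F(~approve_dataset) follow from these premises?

F(waive_disclosure) at premise 4 means O(~waive_disclosure).
Premise 6 is O(purge_cache → waive_disclosure); contrapositively O(~waive_disclosure → ~purge_cache). Since O(~waive_disclosure) holds, K gives O(~purge_cache).
The contrapositive of premise 10 (O(disclose_prescription → purge_cache)) is O(~purge_cache → ~disclose_prescription), and O(~purge_cache) is already established, so O(~disclose_prescription).
Premise 1, O(inform_report → disclose_prescription), contraposes to O(~disclose_prescription → ~inform_report); with O(~disclose_prescription) we get O(~inform_report).
The contrapositive of premise 9 (O(revoke_backup → inform_report)) is O(~inform_report → ~revoke_backup), and O(~inform_report) is already established, so O(~revoke_backup).
From O(~revoke_backup) and premise 5, O(~revoke_backup → reconcile_specimen), we obtain O(reconcile_specimen).
Premise 2 is O(reconcile_specimen → approve_dataset); since O(reconcile_specimen), deontic closure gives O(approve_dataset).
Premises 3, 7, 8, 11, 12 do not contribute to this derivation.
So O(approve_dataset) holds, i.e. F(~approve_dataset). The claim follows.

Yes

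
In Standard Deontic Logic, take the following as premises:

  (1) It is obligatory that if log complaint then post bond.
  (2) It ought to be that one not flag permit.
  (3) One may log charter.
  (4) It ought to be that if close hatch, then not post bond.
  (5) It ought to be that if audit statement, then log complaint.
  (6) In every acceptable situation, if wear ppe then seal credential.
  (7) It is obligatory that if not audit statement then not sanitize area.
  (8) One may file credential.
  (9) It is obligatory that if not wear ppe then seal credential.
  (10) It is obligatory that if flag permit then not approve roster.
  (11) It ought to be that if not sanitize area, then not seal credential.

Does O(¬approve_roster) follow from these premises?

No

Premise 10 is O(flag_permit → ¬approve_roster), but O(flag_permit) is not derivable from the premises, so it does not yield O(¬approve_roster).
No other premise forces O(¬approve_roster). An ideal world satisfying every premise can still have ¬approve_roster false, so O(¬approve_roster) is not derivable.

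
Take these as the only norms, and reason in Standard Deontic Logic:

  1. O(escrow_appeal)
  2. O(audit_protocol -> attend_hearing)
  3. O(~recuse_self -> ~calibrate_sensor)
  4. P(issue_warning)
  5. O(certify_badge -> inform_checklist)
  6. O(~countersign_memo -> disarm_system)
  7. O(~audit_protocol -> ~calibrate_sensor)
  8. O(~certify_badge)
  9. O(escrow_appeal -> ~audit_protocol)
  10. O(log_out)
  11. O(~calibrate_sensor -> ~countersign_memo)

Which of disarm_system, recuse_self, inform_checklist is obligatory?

disarm_system

Premise 1 gives O(escrow_appeal).
With premise 9, O(escrow_appeal -> ~audit_protocol), the K-axiom yields O(~audit_protocol).
Premise 7 is O(~audit_protocol -> ~calibrate_sensor); since O(~audit_protocol), deontic closure gives O(~calibrate_sensor).
From O(~calibrate_sensor) and premise 11, O(~calibrate_sensor -> ~countersign_memo), we obtain O(~countersign_memo).
Premise 6 is O(~countersign_memo -> disarm_system); since O(~countersign_memo), deontic closure gives O(disarm_system).
So O(disarm_system) holds — disarm_system is obligatory. None of the other listed options is made obligatory by any chain of premises.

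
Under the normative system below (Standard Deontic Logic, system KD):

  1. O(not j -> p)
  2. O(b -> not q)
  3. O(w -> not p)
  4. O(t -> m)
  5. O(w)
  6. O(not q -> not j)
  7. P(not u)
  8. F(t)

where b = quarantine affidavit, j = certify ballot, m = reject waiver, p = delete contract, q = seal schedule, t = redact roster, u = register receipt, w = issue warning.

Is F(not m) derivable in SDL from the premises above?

Premise 4 is O(t -> m), but O(t) is not derivable from the premises, so it does not yield O(m).
No other premise forces O(m). An ideal world satisfying every premise can still have not m true, so F(not m) is not derivable.

No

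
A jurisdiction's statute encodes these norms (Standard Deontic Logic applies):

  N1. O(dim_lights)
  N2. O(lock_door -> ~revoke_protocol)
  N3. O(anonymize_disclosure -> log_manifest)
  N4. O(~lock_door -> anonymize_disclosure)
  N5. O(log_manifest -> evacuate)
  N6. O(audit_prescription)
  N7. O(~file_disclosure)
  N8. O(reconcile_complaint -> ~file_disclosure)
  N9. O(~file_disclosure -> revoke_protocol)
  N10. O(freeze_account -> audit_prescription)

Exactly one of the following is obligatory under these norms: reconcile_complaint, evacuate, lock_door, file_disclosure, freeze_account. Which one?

evacuate

Premise 7 states O(~file_disclosure) outright.
With premise 9, O(~file_disclosure -> revoke_protocol), the K-axiom yields O(revoke_protocol).
Premise 2, O(lock_door -> ~revoke_protocol), contraposes to O(revoke_protocol -> ~lock_door); with O(revoke_protocol) we get O(~lock_door).
Premise 4 is O(~lock_door -> anonymize_disclosure); since O(~lock_door), deontic closure gives O(anonymize_disclosure).
Premise 3 is O(anonymize_disclosure -> log_manifest); since O(anonymize_disclosure), deontic closure gives O(log_manifest).
With premise 5, O(log_manifest -> evacuate), the K-axiom yields O(evacuate).
So O(evacuate) holds — evacuate is obligatory. None of the other listed options is made obligatory by any chain of premises.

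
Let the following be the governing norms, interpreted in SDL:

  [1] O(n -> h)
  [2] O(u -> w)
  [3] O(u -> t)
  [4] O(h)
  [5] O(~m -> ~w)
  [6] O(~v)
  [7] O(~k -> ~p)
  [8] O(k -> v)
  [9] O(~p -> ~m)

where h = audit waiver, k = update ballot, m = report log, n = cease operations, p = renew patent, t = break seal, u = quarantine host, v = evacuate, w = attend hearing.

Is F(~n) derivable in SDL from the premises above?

No

Premise 1 is O(n -> h); even if O(h) held, inferring O(n) would be affirming the consequent — invalid.
No other premise forces O(n). An ideal world satisfying every premise can still have ~n true, so F(~n) is not derivable.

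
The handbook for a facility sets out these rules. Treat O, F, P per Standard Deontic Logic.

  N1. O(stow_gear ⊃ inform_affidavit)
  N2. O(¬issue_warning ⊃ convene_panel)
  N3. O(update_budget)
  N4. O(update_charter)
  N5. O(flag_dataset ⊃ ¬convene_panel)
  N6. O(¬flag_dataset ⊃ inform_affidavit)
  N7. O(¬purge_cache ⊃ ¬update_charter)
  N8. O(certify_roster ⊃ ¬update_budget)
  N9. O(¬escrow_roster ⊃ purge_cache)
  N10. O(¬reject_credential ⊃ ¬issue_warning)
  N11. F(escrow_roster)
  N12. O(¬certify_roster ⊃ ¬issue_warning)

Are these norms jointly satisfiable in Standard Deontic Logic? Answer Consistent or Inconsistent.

Premise 7 is O(¬purge_cache ⊃ ¬update_charter), but O(¬purge_cache) is not derivable from the premises, so it does not yield O(¬update_charter).
So O(¬update_charter) is not derivable, and the apparent clash with O(update_charter) does not arise.
A world satisfying every obligation exists (e.g. certify_roster=false, convene_panel=true, escrow_roster=false, flag_dataset=false, inform_affidavit=true, issue_warning=false, purge_cache=true, reject_credential=false, stow_gear=false, update_budget=true, update_charter=true); no atom is both obligatory and forbidden, so the set is consistent.

Consistent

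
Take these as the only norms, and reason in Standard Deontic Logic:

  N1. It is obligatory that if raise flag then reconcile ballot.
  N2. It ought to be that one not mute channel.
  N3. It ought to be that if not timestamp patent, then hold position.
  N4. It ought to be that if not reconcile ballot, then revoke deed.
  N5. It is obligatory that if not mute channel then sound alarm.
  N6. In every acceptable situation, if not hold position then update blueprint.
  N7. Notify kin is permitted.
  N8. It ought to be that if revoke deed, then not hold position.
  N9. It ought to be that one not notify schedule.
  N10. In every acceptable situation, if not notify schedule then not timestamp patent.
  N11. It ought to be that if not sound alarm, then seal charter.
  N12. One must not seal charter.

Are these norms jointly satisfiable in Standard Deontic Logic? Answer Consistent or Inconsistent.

Consistent

Premise 11 is O(¬sound_alarm → seal_charter), but O(¬sound_alarm) is not derivable from the premises, so it does not yield O(seal_charter).
So O(seal_charter) is not derivable, and the apparent clash with O(¬seal_charter) does not arise.
A world satisfying every obligation exists (e.g. hold_position=true, mute_channel=false, notify_kin=false, notify_schedule=false, raise_flag=false, reconcile_ballot=true, revoke_deed=false, seal_charter=false, sound_alarm=true, timestamp_patent=false, update_blueprint=false); no atom is both obligatory and forbidden, so the set is consistent.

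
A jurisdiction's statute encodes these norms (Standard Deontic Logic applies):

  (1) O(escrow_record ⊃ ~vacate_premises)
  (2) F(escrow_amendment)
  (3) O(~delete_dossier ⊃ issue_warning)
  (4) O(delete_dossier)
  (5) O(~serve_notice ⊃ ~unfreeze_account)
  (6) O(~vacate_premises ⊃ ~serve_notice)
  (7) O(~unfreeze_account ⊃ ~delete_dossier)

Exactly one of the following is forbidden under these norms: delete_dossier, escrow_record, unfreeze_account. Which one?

escrow_record

Premise 4 states O(delete_dossier) outright.
The contrapositive of premise 7 (O(~unfreeze_account ⊃ ~delete_dossier)) is O(delete_dossier ⊃ unfreeze_account), and O(delete_dossier) is already established, so O(unfreeze_account).
Premise 5 is O(~serve_notice ⊃ ~unfreeze_account); contrapositively O(unfreeze_account ⊃ serve_notice). Since O(unfreeze_account) holds, K gives O(serve_notice).
Premise 6, O(~vacate_premises ⊃ ~serve_notice), contraposes to O(serve_notice ⊃ vacate_premises); with O(serve_notice) we get O(vacate_premises).
The contrapositive of premise 1 (O(escrow_record ⊃ ~vacate_premises)) is O(vacate_premises ⊃ ~escrow_record), and O(vacate_premises) is already established, so O(~escrow_record).
So O(~escrow_record) holds, i.e. escrow_record is forbidden. None of the other listed options is forbidden under the premises.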